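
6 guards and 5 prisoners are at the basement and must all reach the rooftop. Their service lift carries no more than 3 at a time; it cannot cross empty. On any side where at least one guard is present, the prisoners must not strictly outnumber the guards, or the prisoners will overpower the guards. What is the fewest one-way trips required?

9

Counting alone: each trip to the rooftop takes at most 3 across and each return brings at least 1 back, so after t trips out (and t−1 returns) at most 3t − (t−1) of the 11 are across; that first reaches 11 at t = 5, so at least 9 crossings are needed.
The plan below uses exactly 9 crossings, so it is optimal:
1. 3 prisoners → the rooftop.  (the basement: 6G 2P; the rooftop: 0G 3P)
2. 1 prisoner ← the basement.  (the basement: 6G 3P; the rooftop: 0G 2P)
3. 3 guards → the rooftop.  (the basement: 3G 3P; the rooftop: 3G 2P)
4. 1 guard ← the basement.  (the basement: 4G 3P; the rooftop: 2G 2P)
5. 2 guards and 1 prisoner → the rooftop.  (the basement: 2G 2P; the rooftop: 4G 3P)
6. 1 guard ← the basement.  (the basement: 3G 2P; the rooftop: 3G 3P)
7. 2 guards and 1 prisoner → the rooftop.  (the basement: 1G 1P; the rooftop: 5G 4P)
8. 1 guard ← the basement.  (the basement: 2G 1P; the rooftop: 4G 4P)
9. 2 guards and 1 prisoner → the rooftop.  (the basement: 0G 0P; the rooftop: 6G 5P)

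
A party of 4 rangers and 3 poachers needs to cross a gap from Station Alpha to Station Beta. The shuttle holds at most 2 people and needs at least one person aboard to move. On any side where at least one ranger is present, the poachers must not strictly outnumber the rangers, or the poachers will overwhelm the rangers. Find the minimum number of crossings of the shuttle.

Counting alone: each trip to Station Beta takes at most 2 across and each return brings at least 1 back, so after t trips out (and t−1 returns) at most 2t − (t−1) of the 7 are across; that first reaches 7 at t = 6, so at least 11 crossings are needed.
The plan below uses exactly 11 crossings, so it is optimal:
1. 2 poachers → Station Beta.  (Station Alpha: 4R 1P; Station Beta: 0R 2P)
2. 1 poacher ← Station Alpha.  (Station Alpha: 4R 2P; Station Beta: 0R 1P)
3. 2 poachers → Station Beta.  (Station Alpha: 4R 0P; Station Beta: 0R 3P)
4. 1 poacher ← Station Alpha.  (Station Alpha: 4R 1P; Station Beta: 0R 2P)
5. 2 rangers → Station Beta.  (Station Alpha: 2R 1P; Station Beta: 2R 2P)
6. 1 poacher ← Station Alpha.  (Station Alpha: 2R 2P; Station Beta: 2R 1P)
7. 1 ranger and 1 poacher → Station Beta.  (Station Alpha: 1R 1P; Station Beta: 3R 2P)
8. 1 ranger ← Station Alpha.  (Station Alpha: 2R 1P; Station Beta: 2R 2P)
9. 1 ranger and 1 poacher → Station Beta.  (Station Alpha: 1R 0P; Station Beta: 3R 3P)
10. 1 poacher ← Station Alpha.  (Station Alpha: 1R 1P; Station Beta: 3R 2P)
11. 1 ranger and 1 poacher → Station Beta.  (Station Alpha: 0R 0P; Station Beta: 4R 3P)

11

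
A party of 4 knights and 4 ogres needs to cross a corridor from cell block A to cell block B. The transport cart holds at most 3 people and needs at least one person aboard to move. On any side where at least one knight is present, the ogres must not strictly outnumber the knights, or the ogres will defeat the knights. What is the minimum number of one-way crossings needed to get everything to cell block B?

Counting alone: each trip to cell block B takes at most 3 across and each return brings at least 1 back, so after t trips out (and t−1 returns) at most 3t − (t−1) of the 8 are across; that first reaches 8 at t = 4, so at least 7 crossings are needed.
The safety rule pushes this higher. Following every safe sequence of crossings, the most of the 8 that can be at cell block B as the transport cart arrives there on crossing 7 is 7 — never all 8.
So no plan with fewer than 9 crossings exists, and this one achieves 9:
1. 2 ogres → cell block B.  (cell block A: 4K 2O; cell block B: 0K 2O)
2. 1 ogre ← cell block A.  (cell block A: 4K 3O; cell block B: 0K 1O)
3. 3 ogres → cell block B.  (cell block A: 4K 0O; cell block B: 0K 4O)
4. 1 ogre ← cell block A.  (cell block A: 4K 1O; cell block B: 0K 3O)
5. 3 knights → cell block B.  (cell block A: 1K 1O; cell block B: 3K 3O)
6. 1 knight and 1 ogre ← cell block A.  (cell block A: 2K 2O; cell block B: 2K 2O)
7. 2 knights → cell block B.  (cell block A: 0K 2O; cell block B: 4K 2O)
8. 1 ogre ← cell block A.  (cell block A: 0K 3O; cell block B: 4K 1O)
9. 3 ogres → cell block B.  (cell block A: 0K 0O; cell block B: 4K 4O)

9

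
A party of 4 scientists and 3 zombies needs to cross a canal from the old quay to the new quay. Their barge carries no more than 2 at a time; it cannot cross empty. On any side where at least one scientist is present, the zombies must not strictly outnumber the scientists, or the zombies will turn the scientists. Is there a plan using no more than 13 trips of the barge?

Yes

Yes — this plan uses 11 crossings (≤ 13):
1. 2 zombies → the new quay.  (the old quay: 4S 1Z; the new quay: 0S 2Z)
2. 1 zombie ← the old quay.  (the old quay: 4S 2Z; the new quay: 0S 1Z)
3. 2 zombies → the new quay.  (the old quay: 4S 0Z; the new quay: 0S 3Z)
4. 1 zombie ← the old quay.  (the old quay: 4S 1Z; the new quay: 0S 2Z)
5. 2 scientists → the new quay.  (the old quay: 2S 1Z; the new quay: 2S 2Z)
6. 1 zombie ← the old quay.  (the old quay: 2S 2Z; the new quay: 2S 1Z)
7. 1 scientist and 1 zombie → the new quay.  (the old quay: 1S 1Z; the new quay: 3S 2Z)
8. 1 scientist ← the old quay.  (the old quay: 2S 1Z; the new quay: 2S 2Z)
9. 1 scientist and 1 zombie → the new quay.  (the old quay: 1S 0Z; the new quay: 3S 3Z)
10. 1 zombie ← the old quay.  (the old quay: 1S 1Z; the new quay: 3S 2Z)
11. 1 scientist and 1 zombie → the new quay.  (the old quay: 0S 0Z; the new quay: 4S 3Z)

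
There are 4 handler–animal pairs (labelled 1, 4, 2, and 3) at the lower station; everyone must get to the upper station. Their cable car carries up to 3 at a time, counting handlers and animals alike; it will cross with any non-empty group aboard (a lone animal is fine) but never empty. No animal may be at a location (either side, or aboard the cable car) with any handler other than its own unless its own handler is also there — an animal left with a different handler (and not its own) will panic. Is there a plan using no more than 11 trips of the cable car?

Yes

Yes — this plan uses 9 crossings (≤ 11):
1. animal 1 and handler 1 cross → the upper station.
2. handler 1 crosses ← the lower station.
3. animal 4, handler 1, and handler 4 cross → the upper station.
4. animal 1 and handler 1 cross ← the lower station.
5. handler 1, handler 2, and handler 3 cross → the upper station.
6. animal 4 crosses ← the lower station.
7. animal 1 and animal 4 cross → the upper station.
8. animal 1 crosses ← the lower station.
9. animal 1, animal 2, and animal 3 cross → the upper station.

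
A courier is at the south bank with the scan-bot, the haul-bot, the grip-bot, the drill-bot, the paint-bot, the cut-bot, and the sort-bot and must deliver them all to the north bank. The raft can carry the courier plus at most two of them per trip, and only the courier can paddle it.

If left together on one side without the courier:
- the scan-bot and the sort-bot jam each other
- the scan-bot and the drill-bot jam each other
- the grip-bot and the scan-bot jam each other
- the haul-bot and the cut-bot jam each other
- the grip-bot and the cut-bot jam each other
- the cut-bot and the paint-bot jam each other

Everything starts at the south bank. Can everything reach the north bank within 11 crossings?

Yes

Yes — this plan uses 9 crossings (≤ 11):
1. Courier goes to the north bank with the cut-bot and the scan-bot.
2. Courier goes back to the south bank alone.
3. Courier goes to the north bank with the haul-bot.
4. Courier goes back to the south bank with the cut-bot.
5. Courier goes to the north bank with the grip-bot and the paint-bot.
6. Courier goes back to the south bank with the scan-bot.
7. Courier goes to the north bank with the drill-bot and the sort-bot.
8. Courier goes back to the south bank alone.
9. Courier goes to the north bank with the cut-bot and the scan-bot.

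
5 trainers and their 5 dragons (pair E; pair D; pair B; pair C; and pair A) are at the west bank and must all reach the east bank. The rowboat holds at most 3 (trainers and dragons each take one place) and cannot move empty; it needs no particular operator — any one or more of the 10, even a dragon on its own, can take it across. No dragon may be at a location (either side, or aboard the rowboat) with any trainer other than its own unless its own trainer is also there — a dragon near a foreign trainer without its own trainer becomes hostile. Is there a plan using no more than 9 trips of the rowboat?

Counting alone: each trip to the east bank takes at most 3 across and each return brings at least 1 back, so after t trips out (and t−1 returns) at most 3t − (t−1) of the 10 are across; that first reaches 10 at t = 5, so at least 9 crossings are needed.
The safety rule pushes this higher. Following every safe sequence of crossings, the most of the 10 that can be at the east bank as the rowboat arrives there on crossing 9 is 9 — never all 10.
So the move cannot be finished within 9 crossings. (The shortest complete plan takes 11:)
1. dragon E and trainer E cross → the east bank.
2. trainer E crosses ← the west bank.
3. dragon B, dragon C, and dragon D cross → the east bank.
4. dragon E crosses ← the west bank.
5. trainer B, trainer C, and trainer D cross → the east bank.
6. dragon D and trainer D cross ← the west bank.
7. trainer A, trainer D, and trainer E cross → the east bank.
8. dragon B crosses ← the west bank.
9. dragon D and dragon E cross → the east bank.
10. dragon E crosses ← the west bank.
11. dragon A, dragon B, and dragon E cross → the east bank.

No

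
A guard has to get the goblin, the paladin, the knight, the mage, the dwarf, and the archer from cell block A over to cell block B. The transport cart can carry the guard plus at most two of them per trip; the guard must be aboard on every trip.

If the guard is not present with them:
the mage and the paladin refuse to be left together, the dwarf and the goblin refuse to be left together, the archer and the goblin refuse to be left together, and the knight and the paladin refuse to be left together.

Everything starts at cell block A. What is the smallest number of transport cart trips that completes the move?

7

Counting alone: the guard can take at most 2 across per trip to cell block B, so moving all 6 needs at least 3 loaded trips out, with a return between consecutive ones — at least 5 crossings.
The safety rule pushes this higher. Following every safe sequence of crossings, the most of the 6 that can be at cell block B as the transport cart arrives there on crossing 5 is 5 — never all 6.
So no plan with fewer than 7 crossings exists, and this one achieves 7:
1. Guard goes to cell block B with the goblin and the paladin.  [cell block A: the archer, the dwarf, the knight, the mage | cell block B: the goblin, the paladin]
2. Guard goes back to cell block A alone.  [cell block A: the archer, the dwarf, the knight, the mage | cell block B: the goblin, the paladin]
3. Guard goes to cell block B with the knight and the mage.  [cell block A: the archer, the dwarf | cell block B: the goblin, the knight, the mage, the paladin]
4. Guard goes back to cell block A with the paladin.  [cell block A: the archer, the dwarf, the paladin | cell block B: the goblin, the knight, the mage]
5. Guard goes to cell block B with the archer and the dwarf.  [cell block A: the paladin | cell block B: the archer, the dwarf, the goblin, the knight, the mage]
6. Guard goes back to cell block A with the goblin.  [cell block A: the goblin, the paladin | cell block B: the archer, the dwarf, the knight, the mage]
7. Guard goes to cell block B with the goblin and the paladin.  [cell block A: — | cell block B: the archer, the dwarf, the goblin, the knight, the mage, the paladin]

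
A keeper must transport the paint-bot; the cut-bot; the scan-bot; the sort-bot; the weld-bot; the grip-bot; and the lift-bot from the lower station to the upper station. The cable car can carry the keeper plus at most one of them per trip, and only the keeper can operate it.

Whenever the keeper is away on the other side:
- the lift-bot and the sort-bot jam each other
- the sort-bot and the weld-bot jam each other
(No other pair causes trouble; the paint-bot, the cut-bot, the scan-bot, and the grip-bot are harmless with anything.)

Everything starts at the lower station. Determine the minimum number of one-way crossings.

15

Counting alone: the keeper can take at most 1 across per trip to the upper station, so moving all 7 needs at least 7 loaded trips out, with a return between consecutive ones — at least 13 crossings.
The safety rule pushes this higher. Following every safe sequence of crossings, the most of the 7 that can be at the upper station as the cable car arrives there on crossing 13 is 6 — never all 7.
So no plan with fewer than 15 crossings exists, and this one achieves 15:
1. Keeper goes to the upper station with the sort-bot.  [the lower station: the cut-bot, the grip-bot, the lift-bot, the paint-bot, the scan-bot, the weld-bot | the upper station: the sort-bot]
2. Keeper goes back to the lower station alone.  [the lower station: the cut-bot, the grip-bot, the lift-bot, the paint-bot, the scan-bot, the weld-bot | the upper station: the sort-bot]
3. Keeper goes to the upper station with the paint-bot.  [the lower station: the cut-bot, the grip-bot, the lift-bot, the scan-bot, the weld-bot | the upper station: the paint-bot, the sort-bot]
4. Keeper goes back to the lower station alone.  [the lower station: the cut-bot, the grip-bot, the lift-bot, the scan-bot, the weld-bot | the upper station: the paint-bot, the sort-bot]
5. Keeper goes to the upper station with the cut-bot.  [the lower station: the grip-bot, the lift-bot, the scan-bot, the weld-bot | the upper station: the cut-bot, the paint-bot, the sort-bot]
6. Keeper goes back to the lower station alone.  [the lower station: the grip-bot, the lift-bot, the scan-bot, the weld-bot | the upper station: the cut-bot, the paint-bot, the sort-bot]
7. Keeper goes to the upper station with the scan-bot.  [the lower station: the grip-bot, the lift-bot, the weld-bot | the upper station: the cut-bot, the paint-bot, the scan-bot, the sort-bot]
8. Keeper goes back to the lower station alone.  [the lower station: the grip-bot, the lift-bot, the weld-bot | the upper station: the cut-bot, the paint-bot, the scan-bot, the sort-bot]
9. Keeper goes to the upper station with the weld-bot.  [the lower station: the grip-bot, the lift-bot | the upper station: the cut-bot, the paint-bot, the scan-bot, the sort-bot, the weld-bot]
10. Keeper goes back to the lower station with the sort-bot.  [the lower station: the grip-bot, the lift-bot, the sort-bot | the upper station: the cut-bot, the paint-bot, the scan-bot, the weld-bot]
11. Keeper goes to the upper station with the lift-bot.  [the lower station: the grip-bot, the sort-bot | the upper station: the cut-bot, the lift-bot, the paint-bot, the scan-bot, the weld-bot]
12. Keeper goes back to the lower station alone.  [the lower station: the grip-bot, the sort-bot | the upper station: the cut-bot, the lift-bot, the paint-bot, the scan-bot, the weld-bot]
13. Keeper goes to the upper station with the grip-bot.  [the lower station: the sort-bot | the upper station: the cut-bot, the grip-bot, the lift-bot, the paint-bot, the scan-bot, the weld-bot]
14. Keeper goes back to the lower station alone.  [the lower station: the sort-bot | the upper station: the cut-bot, the grip-bot, the lift-bot, the paint-bot, the scan-bot, the weld-bot]
15. Keeper goes to the upper station with the sort-bot.  [the lower station: — | the upper station: the cut-bot, the grip-bot, the lift-bot, the paint-bot, the scan-bot, the sort-bot, the weld-bot]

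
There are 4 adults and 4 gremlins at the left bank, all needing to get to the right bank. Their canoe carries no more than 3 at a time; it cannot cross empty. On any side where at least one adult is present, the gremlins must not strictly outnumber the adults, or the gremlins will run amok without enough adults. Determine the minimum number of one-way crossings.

9

Counting alone: each trip to the right bank takes at most 3 across and each return brings at least 1 back, so after t trips out (and t−1 returns) at most 3t − (t−1) of the 8 are across; that first reaches 8 at t = 4, so at least 7 crossings are needed.
The safety rule pushes this higher. Following every safe sequence of crossings, the most of the 8 that can be at the right bank as the canoe arrives there on crossing 7 is 7 — never all 8.
So no plan with fewer than 9 crossings exists, and this one achieves 9:
1. 2 gremlins → the right bank.  (the left bank: 4A 2G; the right bank: 0A 2G)
2. 1 gremlin ← the left bank.  (the left bank: 4A 3G; the right bank: 0A 1G)
3. 3 gremlins → the right bank.  (the left bank: 4A 0G; the right bank: 0A 4G)
4. 1 gremlin ← the left bank.  (the left bank: 4A 1G; the right bank: 0A 3G)
5. 3 adults → the right bank.  (the left bank: 1A 1G; the right bank: 3A 3G)
6. 1 adult and 1 gremlin ← the left bank.  (the left bank: 2A 2G; the right bank: 2A 2G)
7. 2 adults → the right bank.  (the left bank: 0A 2G; the right bank: 4A 2G)
8. 1 gremlin ← the left bank.  (the left bank: 0A 3G; the right bank: 4A 1G)
9. 3 gremlins → the right bank.  (the left bank: 0A 0G; the right bank: 4A 4G)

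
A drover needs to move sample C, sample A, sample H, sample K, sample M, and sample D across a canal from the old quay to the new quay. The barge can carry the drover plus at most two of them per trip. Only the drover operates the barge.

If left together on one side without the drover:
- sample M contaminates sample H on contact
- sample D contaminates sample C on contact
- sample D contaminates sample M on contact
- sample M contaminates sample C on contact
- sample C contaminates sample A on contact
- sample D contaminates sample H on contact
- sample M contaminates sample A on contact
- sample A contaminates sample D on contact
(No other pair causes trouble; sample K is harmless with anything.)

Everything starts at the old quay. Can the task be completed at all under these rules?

No

Whatever the first load, the items left behind include a forbidden pair without the drover. No opening move is safe, so no plan exists.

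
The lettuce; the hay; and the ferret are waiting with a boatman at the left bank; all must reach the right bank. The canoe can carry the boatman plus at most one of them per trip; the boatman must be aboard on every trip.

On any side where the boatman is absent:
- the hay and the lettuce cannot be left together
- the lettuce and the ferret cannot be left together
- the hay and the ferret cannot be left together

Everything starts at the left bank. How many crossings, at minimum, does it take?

impossible

Whatever the first load, the items left behind include a forbidden pair without the boatman. No opening move is safe, so no plan exists.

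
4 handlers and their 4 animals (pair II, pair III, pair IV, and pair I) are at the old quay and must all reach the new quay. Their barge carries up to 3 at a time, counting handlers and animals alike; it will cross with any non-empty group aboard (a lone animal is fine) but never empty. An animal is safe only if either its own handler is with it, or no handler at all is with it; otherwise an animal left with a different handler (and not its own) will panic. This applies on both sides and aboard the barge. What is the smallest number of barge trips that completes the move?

9

Counting alone: each trip to the new quay takes at most 3 across and each return brings at least 1 back, so after t trips out (and t−1 returns) at most 3t − (t−1) of the 8 are across; that first reaches 8 at t = 4, so at least 7 crossings are needed.
The safety rule pushes this higher. Following every safe sequence of crossings, the most of the 8 that can be at the new quay as the barge arrives there on crossing 7 is 7 — never all 8.
So no plan with fewer than 9 crossings exists, and this one achieves 9:
1. animal II and handler II cross → the new quay.
2. handler II crosses ← the old quay.
3. animal III, handler II, and handler III cross → the new quay.
4. animal II and handler II cross ← the old quay.
5. handler I, handler II, and handler IV cross → the new quay.
6. animal III crosses ← the old quay.
7. animal II and animal III cross → the new quay.
8. animal II crosses ← the old quay.
9. animal I, animal II, and animal IV cross → the new quay.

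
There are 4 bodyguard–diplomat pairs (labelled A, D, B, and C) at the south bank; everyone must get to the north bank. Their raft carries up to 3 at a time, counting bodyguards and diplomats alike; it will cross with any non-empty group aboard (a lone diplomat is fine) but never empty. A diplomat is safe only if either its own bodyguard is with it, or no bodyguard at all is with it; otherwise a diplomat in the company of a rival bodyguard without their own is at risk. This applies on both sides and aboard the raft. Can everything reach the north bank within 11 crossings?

Yes

Yes — this plan uses 9 crossings (≤ 11):
1. bodyguard A and diplomat A cross → the north bank.
2. bodyguard A crosses ← the south bank.
3. bodyguard A, bodyguard D, and diplomat D cross → the north bank.
4. bodyguard A and diplomat A cross ← the south bank.
5. bodyguard A, bodyguard B, and bodyguard C cross → the north bank.
6. diplomat D crosses ← the south bank.
7. diplomat A and diplomat D cross → the north bank.
8. diplomat A crosses ← the south bank.
9. diplomat A, diplomat B, and diplomat C cross → the north bank.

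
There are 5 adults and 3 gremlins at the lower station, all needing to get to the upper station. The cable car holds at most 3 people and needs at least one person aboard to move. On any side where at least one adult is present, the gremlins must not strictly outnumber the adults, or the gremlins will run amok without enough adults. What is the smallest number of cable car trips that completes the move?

7

Counting alone: each trip to the upper station takes at most 3 across and each return brings at least 1 back, so after t trips out (and t−1 returns) at most 3t − (t−1) of the 8 are across; that first reaches 8 at t = 4, so at least 7 crossings are needed.
The plan below uses exactly 7 crossings, so it is optimal:
1. 2 gremlins → the upper station.  (the lower station: 5A 1G; the upper station: 0A 2G)
2. 1 gremlin ← the lower station.  (the lower station: 5A 2G; the upper station: 0A 1G)
3. 2 adults and 1 gremlin → the upper station.  (the lower station: 3A 1G; the upper station: 2A 2G)
4. 1 gremlin ← the lower station.  (the lower station: 3A 2G; the upper station: 2A 1G)
5. 1 adult and 2 gremlins → the upper station.  (the lower station: 2A 0G; the upper station: 3A 3G)
6. 1 gremlin ← the lower station.  (the lower station: 2A 1G; the upper station: 3A 2G)
7. 2 adults and 1 gremlin → the upper station.  (the lower station: 0A 0G; the upper station: 5A 3G)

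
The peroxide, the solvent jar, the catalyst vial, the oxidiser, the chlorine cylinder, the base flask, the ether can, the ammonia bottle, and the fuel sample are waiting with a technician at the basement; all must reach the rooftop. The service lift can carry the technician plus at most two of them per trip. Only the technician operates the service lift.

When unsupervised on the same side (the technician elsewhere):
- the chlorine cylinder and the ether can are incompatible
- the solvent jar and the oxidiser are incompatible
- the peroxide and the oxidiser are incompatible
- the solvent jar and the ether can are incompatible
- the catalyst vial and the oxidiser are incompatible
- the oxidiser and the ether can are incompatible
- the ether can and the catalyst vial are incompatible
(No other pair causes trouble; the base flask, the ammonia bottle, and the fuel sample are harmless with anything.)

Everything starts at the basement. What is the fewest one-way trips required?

Counting alone: the technician can take at most 2 across per trip to the rooftop, so moving all 9 needs at least 5 loaded trips out, with a return between consecutive ones — at least 9 crossings.
The safety rule pushes this higher. Following every safe sequence of crossings, the most of the 9 that can be at the rooftop as the service lift arrives there on crossings 9, 11, 13 is 6, 7, 8 respectively — never all 9.
So no plan with fewer than 15 crossings exists, and this one achieves 15:
1. Technician goes to the rooftop with the ether can and the oxidiser.
2. Technician goes back to the basement with the oxidiser.
3. Technician goes to the rooftop with the oxidiser and the peroxide.
4. Technician goes back to the basement with the oxidiser.
5. Technician goes to the rooftop with the catalyst vial and the solvent jar.
6. Technician goes back to the basement with the ether can.
7. Technician goes to the rooftop with the chlorine cylinder and the oxidiser.
8. Technician goes back to the basement with the oxidiser.
9. Technician goes to the rooftop with the base flask and the oxidiser.
10. Technician goes back to the basement with the oxidiser.
11. Technician goes to the rooftop with the ammonia bottle and the oxidiser.
12. Technician goes back to the basement with the oxidiser.
13. Technician goes to the rooftop with the fuel sample and the oxidiser.
14. Technician goes back to the basement with the oxidiser.
15. Technician goes to the rooftop with the ether can and the oxidiser.

15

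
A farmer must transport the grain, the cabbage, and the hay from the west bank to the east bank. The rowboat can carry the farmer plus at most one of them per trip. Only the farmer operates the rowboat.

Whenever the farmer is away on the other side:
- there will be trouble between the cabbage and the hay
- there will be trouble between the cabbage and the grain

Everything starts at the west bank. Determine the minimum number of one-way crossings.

Counting alone: the farmer can take at most 1 across per trip to the east bank, so moving all 3 needs at least 3 loaded trips out, with a return between consecutive ones — at least 5 crossings.
The safety rule pushes this higher. Following every safe sequence of crossings, the most of the 3 that can be at the east bank as the rowboat arrives there on crossing 5 is 2 — never all 3.
So no plan with fewer than 7 crossings exists, and this one achieves 7:
1. Farmer goes to the east bank with the cabbage.  [the west bank: the grain, the hay | the east bank: the cabbage]
2. Farmer goes back to the west bank alone.  [the west bank: the grain, the hay | the east bank: the cabbage]
3. Farmer goes to the east bank with the grain.  [the west bank: the hay | the east bank: the cabbage, the grain]
4. Farmer goes back to the west bank with the cabbage.  [the west bank: the cabbage, the hay | the east bank: the grain]
5. Farmer goes to the east bank with the hay.  [the west bank: the cabbage | the east bank: the grain, the hay]
6. Farmer goes back to the west bank alone.  [the west bank: the cabbage | the east bank: the grain, the hay]
7. Farmer goes to the east bank with the cabbage.  [the west bank: — | the east bank: the cabbage, the grain, the hay]

7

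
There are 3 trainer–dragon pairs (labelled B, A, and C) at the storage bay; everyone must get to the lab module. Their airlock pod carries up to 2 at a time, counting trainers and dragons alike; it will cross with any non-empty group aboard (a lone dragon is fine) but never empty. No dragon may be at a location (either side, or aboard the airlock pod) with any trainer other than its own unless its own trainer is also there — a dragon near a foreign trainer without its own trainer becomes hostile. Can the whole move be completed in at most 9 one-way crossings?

Counting alone: each trip to the lab module takes at most 2 across and each return brings at least 1 back, so after t trips out (and t−1 returns) at most 2t − (t−1) of the 6 are across; that first reaches 6 at t = 5, so at least 9 crossings are needed.
The safety rule pushes this higher. Following every safe sequence of crossings, the most of the 6 that can be at the lab module as the airlock pod arrives there on crossing 9 is 5 — never all 6.
So the move cannot be finished within 9 crossings. (The shortest complete plan takes 11:)
1. dragon B and trainer B cross → the lab module.
2. trainer B crosses ← the storage bay.
3. dragon A and dragon C cross → the lab module.
4. dragon B crosses ← the storage bay.
5. trainer A and trainer C cross → the lab module.
6. dragon A and trainer A cross ← the storage bay.
7. trainer A and trainer B cross → the lab module.
8. dragon C crosses ← the storage bay.
9. dragon A and dragon B cross → the lab module.
10. trainer C crosses ← the storage bay.
11. dragon C and trainer C cross → the lab module.

No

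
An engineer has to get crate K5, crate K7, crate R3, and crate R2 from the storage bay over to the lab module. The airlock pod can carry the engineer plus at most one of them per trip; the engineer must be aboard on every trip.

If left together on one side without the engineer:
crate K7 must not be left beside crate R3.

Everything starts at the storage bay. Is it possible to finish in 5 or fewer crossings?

No

Counting alone: the engineer can take at most 1 across per trip to the lab module, so moving all 4 needs at least 4 loaded trips out, with a return between consecutive ones — at least 7 crossings.
Since 5 < 7, 5 crossings cannot be enough. (The shortest complete plan in fact takes 7:)
1. Engineer goes to the lab module with crate K7.
2. Engineer goes back to the storage bay alone.
3. Engineer goes to the lab module with crate K5.
4. Engineer goes back to the storage bay alone.
5. Engineer goes to the lab module with crate R2.
6. Engineer goes back to the storage bay alone.
7. Engineer goes to the lab module with crate R3.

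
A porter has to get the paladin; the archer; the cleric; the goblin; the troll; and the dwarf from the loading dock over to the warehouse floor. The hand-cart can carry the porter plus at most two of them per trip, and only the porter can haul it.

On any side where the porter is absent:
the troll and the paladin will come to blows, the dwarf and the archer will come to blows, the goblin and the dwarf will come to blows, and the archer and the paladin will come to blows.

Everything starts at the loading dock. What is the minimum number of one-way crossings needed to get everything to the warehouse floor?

7

Counting alone: the porter can take at most 2 across per trip to the warehouse floor, so moving all 6 needs at least 3 loaded trips out, with a return between consecutive ones — at least 5 crossings.
The safety rule pushes this higher. Following every safe sequence of crossings, the most of the 6 that can be at the warehouse floor as the hand-cart arrives there on crossing 5 is 5 — never all 6.
So no plan with fewer than 7 crossings exists, and this one achieves 7:
1. Porter goes to the warehouse floor with the dwarf and the paladin.
2. Porter goes back to the loading dock alone.
3. Porter goes to the warehouse floor with the archer and the cleric.
4. Porter goes back to the loading dock with the dwarf and the paladin.
5. Porter goes to the warehouse floor with the goblin and the troll.
6. Porter goes back to the loading dock alone.
7. Porter goes to the warehouse floor with the dwarf and the paladin.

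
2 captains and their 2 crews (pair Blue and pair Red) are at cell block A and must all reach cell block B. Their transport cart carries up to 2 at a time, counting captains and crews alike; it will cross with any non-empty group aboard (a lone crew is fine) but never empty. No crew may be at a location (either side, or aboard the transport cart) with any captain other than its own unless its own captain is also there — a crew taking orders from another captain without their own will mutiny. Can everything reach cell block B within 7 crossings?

Yes

Yes — this plan uses 5 crossings (≤ 7):
1. captain Blue and crew Blue cross → cell block B.
2. captain Blue crosses ← cell block A.
3. captain Blue and captain Red cross → cell block B.
4. captain Red crosses ← cell block A.
5. captain Red and crew Red cross → cell block B.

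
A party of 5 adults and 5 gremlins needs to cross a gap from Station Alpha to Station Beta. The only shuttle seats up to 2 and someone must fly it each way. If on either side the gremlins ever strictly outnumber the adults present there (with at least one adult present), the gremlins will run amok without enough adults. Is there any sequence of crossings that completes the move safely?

No

Following every safe sequence of crossings from the start, the most of the 10 that can be at Station Beta as the shuttle arrives there on crossings 1, 3, 5, 7 is 2, 3, 4, 5 respectively; the best ever achieved is 5 of 10.
From crossing 9 on, no configuration arises that was not already reachable earlier: only 13 distinct safe configurations (who is on which side, and where the shuttle is) can ever be reached, none of them has everyone across, and every continuation just revisits them. They are: 0 adults + 0 gremlins across (shuttle back at the start); 0 adults + 1 gremlin across (shuttle there); 0 adults + 1 gremlin across (shuttle back at the start); 0 adults + 2 gremlins across (shuttle there); 0 adults + 2 gremlins across (shuttle back at the start); 0 adults + 3 gremlins across (shuttle there); 0 adults + 3 gremlins across (shuttle back at the start); 0 adults + 4 gremlins across (shuttle there); 0 adults + 4 gremlins across (shuttle back at the start); 0 adults + 5 gremlins across (shuttle there); 1 adult + 1 gremlin across (shuttle there); 1 adult + 1 gremlin across (shuttle back at the start); 2 adults + 2 gremlins across (shuttle there). So no valid plan exists.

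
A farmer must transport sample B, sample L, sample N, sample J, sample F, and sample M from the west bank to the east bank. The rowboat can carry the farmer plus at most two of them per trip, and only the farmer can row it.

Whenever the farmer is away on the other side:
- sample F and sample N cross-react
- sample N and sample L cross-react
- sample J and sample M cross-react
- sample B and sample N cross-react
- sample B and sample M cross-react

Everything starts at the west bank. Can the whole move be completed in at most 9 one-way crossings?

Yes

Yes — this plan uses 7 crossings (≤ 9):
1. Farmer goes to the east bank with sample M and sample N.
2. Farmer goes back to the west bank alone.
3. Farmer goes to the east bank with sample B and sample L.
4. Farmer goes back to the west bank with sample M and sample N.
5. Farmer goes to the east bank with sample F and sample J.
6. Farmer goes back to the west bank alone.
7. Farmer goes to the east bank with sample M and sample N.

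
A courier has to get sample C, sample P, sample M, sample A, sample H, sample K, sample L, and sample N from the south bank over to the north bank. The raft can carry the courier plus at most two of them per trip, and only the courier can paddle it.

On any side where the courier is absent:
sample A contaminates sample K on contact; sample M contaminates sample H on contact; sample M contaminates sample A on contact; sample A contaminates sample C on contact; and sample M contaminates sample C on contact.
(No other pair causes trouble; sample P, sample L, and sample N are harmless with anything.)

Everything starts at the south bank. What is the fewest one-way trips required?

13

Counting alone: the courier can take at most 2 across per trip to the north bank, so moving all 8 needs at least 4 loaded trips out, with a return between consecutive ones — at least 7 crossings.
The safety rule pushes this higher. Following every safe sequence of crossings, the most of the 8 that can be at the north bank as the raft arrives there on crossings 7, 9, 11 is 5, 6, 7 respectively — never all 8.
So no plan with fewer than 13 crossings exists, and this one achieves 13:
1. Courier goes to the north bank with sample A and sample M.
2. Courier goes back to the south bank with sample M.
3. Courier goes to the north bank with sample C and sample H.
4. Courier goes back to the south bank with sample C.
5. Courier goes to the north bank with sample C and sample P.
6. Courier goes back to the south bank with sample C.
7. Courier goes to the north bank with sample C and sample K.
8. Courier goes back to the south bank with sample A.
9. Courier goes to the north bank with sample L and sample M.
10. Courier goes back to the south bank with sample M.
11. Courier goes to the north bank with sample M and sample N.
12. Courier goes back to the south bank with sample M.
13. Courier goes to the north bank with sample A and sample M.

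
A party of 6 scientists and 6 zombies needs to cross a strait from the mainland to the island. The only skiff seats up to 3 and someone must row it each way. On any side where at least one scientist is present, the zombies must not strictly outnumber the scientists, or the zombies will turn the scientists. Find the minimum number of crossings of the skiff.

Following every safe sequence of crossings from the start, the most of the 12 that can be at the island as the skiff arrives there on crossings 1, 3, 5 is 3, 5, 6 respectively; the best ever achieved is 6 of 12.
From crossing 7 on, no configuration arises that was not already reachable earlier: only 17 distinct safe configurations (who is on which side, and where the skiff is) can ever be reached, none of them has everyone across, and every continuation just revisits them. They are: 0 scientists + 0 zombies across (skiff back at the start); 0 scientists + 1 zombie across (skiff there); 0 scientists + 1 zombie across (skiff back at the start); 0 scientists + 2 zombies across (skiff there); 0 scientists + 2 zombies across (skiff back at the start); 0 scientists + 3 zombies across (skiff there); 0 scientists + 3 zombies across (skiff back at the start); 0 scientists + 4 zombies across (skiff there); 0 scientists + 4 zombies across (skiff back at the start); 0 scientists + 5 zombies across (skiff there); 0 scientists + 5 zombies across (skiff back at the start); 0 scientists + 6 zombies across (skiff there); 1 scientist + 1 zombie across (skiff there); 1 scientist + 1 zombie across (skiff back at the start); 2 scientists + 2 zombies across (skiff there); 2 scientists + 2 zombies across (skiff back at the start); 3 scientists + 3 zombies across (skiff there). So no valid plan exists.

impossible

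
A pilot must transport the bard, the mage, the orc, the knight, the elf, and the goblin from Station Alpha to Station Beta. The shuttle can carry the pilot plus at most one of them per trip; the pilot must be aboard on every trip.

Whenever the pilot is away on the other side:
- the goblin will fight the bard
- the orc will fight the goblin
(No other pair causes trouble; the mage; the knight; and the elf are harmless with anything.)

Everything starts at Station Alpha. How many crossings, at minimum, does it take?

Counting alone: the pilot can take at most 1 across per trip to Station Beta, so moving all 6 needs at least 6 loaded trips out, with a return between consecutive ones — at least 11 crossings.
The safety rule pushes this higher. Following every safe sequence of crossings, the most of the 6 that can be at Station Beta as the shuttle arrives there on crossing 11 is 5 — never all 6.
So no plan with fewer than 13 crossings exists, and this one achieves 13:
1. Pilot goes to Station Beta with the goblin.
2. Pilot goes back to Station Alpha alone.
3. Pilot goes to Station Beta with the bard.
4. Pilot goes back to Station Alpha with the goblin.
5. Pilot goes to Station Beta with the orc.
6. Pilot goes back to Station Alpha alone.
7. Pilot goes to Station Beta with the mage.
8. Pilot goes back to Station Alpha alone.
9. Pilot goes to Station Beta with the knight.
10. Pilot goes back to Station Alpha alone.
11. Pilot goes to Station Beta with the elf.
12. Pilot goes back to Station Alpha alone.
13. Pilot goes to Station Beta with the goblin.

13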